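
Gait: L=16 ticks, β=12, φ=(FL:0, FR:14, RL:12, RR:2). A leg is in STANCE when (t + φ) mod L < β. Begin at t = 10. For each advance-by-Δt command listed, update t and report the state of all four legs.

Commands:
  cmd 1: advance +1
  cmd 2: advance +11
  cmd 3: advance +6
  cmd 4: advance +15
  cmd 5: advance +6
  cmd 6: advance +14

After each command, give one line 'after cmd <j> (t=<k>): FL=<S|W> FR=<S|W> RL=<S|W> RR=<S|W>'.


start t=10: FL=S FR=S RL=S RR=W
cmd 1: advance +1 → t=11, phase=(11,9,7,13) → FL=S FR=S RL=S RR=W
cmd 2: advance +11 → t=22, phase=(6,4,2,8) → FL=S FR=S RL=S RR=S
cmd 3: advance +6 → t=28, phase=(12,10,8,14) → FL=W FR=S RL=S RR=W
cmd 4: advance +15 → t=43, phase=(11,9,7,13) → FL=S FR=S RL=S RR=W
cmd 5: advance +6 → t=49, phase=(1,15,13,3) → FL=S FR=W RL=W RR=S
cmd 6: advance +14 → t=63, phase=(15,13,11,1) → FL=W FR=W RL=S RR=S

after cmd 1 (t=11): FL=S FR=S RL=S RR=W
after cmd 2 (t=22): FL=S FR=S RL=S RR=S
after cmd 3 (t=28): FL=W FR=S RL=S RR=W
after cmd 4 (t=43): FL=S FR=S RL=S RR=W
after cmd 5 (t=49): FL=S FR=W RL=W RR=S
after cmd 6 (t=63): FL=W FR=W RL=S RR=S


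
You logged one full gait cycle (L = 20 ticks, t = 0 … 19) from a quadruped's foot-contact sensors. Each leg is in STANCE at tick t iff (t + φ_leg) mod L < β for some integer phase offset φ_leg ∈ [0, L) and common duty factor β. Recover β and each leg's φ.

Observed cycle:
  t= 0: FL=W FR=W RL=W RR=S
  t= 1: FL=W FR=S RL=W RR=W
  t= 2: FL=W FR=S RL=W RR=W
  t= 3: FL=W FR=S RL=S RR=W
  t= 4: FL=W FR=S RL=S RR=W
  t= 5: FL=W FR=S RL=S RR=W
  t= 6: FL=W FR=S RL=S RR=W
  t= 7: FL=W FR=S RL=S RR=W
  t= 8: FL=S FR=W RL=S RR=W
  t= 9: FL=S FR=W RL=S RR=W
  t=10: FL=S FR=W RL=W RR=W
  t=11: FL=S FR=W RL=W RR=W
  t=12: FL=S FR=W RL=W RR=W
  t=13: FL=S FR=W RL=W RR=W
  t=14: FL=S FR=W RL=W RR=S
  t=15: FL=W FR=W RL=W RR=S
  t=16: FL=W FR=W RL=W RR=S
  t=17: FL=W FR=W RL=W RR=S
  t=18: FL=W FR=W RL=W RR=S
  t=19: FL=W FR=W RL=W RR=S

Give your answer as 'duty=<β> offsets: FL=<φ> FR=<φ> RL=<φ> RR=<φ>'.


duty β = stance ticks per leg = 7
FL: stance ticks = 7; W→S at t=8 → φ=12
FR: stance ticks = 7; W→S at t=1 → φ=19
RL: stance ticks = 7; W→S at t=3 → φ=17
RR: stance ticks = 7; W→S at t=14 → φ=6

duty=7 offsets: FL=12 FR=19 RL=17 RR=6


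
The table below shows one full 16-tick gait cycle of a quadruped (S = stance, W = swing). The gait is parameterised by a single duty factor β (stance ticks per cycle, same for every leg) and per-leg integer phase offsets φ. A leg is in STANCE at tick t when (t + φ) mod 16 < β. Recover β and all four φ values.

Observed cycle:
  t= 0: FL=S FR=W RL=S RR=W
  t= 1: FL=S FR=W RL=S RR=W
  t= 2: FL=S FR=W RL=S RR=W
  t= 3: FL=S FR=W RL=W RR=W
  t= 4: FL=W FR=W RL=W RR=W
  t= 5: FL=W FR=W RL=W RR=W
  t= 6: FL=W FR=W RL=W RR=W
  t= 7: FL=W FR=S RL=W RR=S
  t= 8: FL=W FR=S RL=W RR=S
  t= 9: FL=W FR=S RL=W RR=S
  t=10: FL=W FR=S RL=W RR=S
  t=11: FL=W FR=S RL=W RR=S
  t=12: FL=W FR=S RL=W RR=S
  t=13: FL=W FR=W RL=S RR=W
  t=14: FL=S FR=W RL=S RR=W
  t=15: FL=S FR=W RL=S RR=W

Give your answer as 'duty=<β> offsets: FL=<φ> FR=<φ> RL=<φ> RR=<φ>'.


duty=6 offsets: FL=2 FR=9 RL=3 RR=9

duty β = stance ticks per leg = 6
FL: stance ticks = 6; W→S at t=14 → φ=2
FR: stance ticks = 6; W→S at t=7 → φ=9
RL: stance ticks = 6; W→S at t=13 → φ=3
RR: stance ticks = 6; W→S at t=7 → φ=9


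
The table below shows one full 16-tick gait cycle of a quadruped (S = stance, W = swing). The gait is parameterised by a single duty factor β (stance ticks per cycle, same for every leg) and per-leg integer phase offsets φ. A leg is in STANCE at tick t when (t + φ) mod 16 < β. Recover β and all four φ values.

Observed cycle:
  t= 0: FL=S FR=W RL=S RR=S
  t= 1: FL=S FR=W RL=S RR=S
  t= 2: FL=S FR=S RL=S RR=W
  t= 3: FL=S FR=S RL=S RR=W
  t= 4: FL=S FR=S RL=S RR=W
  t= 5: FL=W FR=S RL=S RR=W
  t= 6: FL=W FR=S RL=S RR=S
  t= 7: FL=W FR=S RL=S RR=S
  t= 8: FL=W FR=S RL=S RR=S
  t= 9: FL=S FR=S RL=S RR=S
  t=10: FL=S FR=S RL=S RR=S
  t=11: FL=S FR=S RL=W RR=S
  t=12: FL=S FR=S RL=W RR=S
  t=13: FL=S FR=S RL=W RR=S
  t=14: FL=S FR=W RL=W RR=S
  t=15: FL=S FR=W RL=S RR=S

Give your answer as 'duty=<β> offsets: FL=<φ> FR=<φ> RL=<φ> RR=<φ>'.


duty=12 offsets: FL=7 FR=14 RL=1 RR=10

duty β = stance ticks per leg = 12
FL: stance ticks = 12; W→S at t=9 → φ=7
FR: stance ticks = 12; W→S at t=2 → φ=14
RL: stance ticks = 12; W→S at t=15 → φ=1
RR: stance ticks = 12; W→S at t=6 → φ=10


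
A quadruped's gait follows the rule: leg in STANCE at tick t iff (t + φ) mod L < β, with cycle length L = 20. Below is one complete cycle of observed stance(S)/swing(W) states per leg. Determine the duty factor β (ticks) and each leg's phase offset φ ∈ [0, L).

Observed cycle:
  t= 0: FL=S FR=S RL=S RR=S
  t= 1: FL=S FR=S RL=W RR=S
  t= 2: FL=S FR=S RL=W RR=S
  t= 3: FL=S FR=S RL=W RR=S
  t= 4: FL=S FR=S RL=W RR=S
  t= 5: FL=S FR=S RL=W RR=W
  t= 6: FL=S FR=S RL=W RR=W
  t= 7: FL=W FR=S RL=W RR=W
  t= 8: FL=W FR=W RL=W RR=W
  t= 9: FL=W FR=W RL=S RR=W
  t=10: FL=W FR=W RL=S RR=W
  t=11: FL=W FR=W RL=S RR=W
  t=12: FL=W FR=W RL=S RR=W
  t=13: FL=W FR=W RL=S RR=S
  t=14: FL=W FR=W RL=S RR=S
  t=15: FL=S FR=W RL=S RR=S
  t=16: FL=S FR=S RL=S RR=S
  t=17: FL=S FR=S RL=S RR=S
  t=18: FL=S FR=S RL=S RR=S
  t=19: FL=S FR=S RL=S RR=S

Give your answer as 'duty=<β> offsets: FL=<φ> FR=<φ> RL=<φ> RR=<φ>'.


duty=12 offsets: FL=5 FR=4 RL=11 RR=7

duty β = stance ticks per leg = 12
FL: stance ticks = 12; W→S at t=15 → φ=5
FR: stance ticks = 12; W→S at t=16 → φ=4
RL: stance ticks = 12; W→S at t=9 → φ=11
RR: stance ticks = 12; W→S at t=13 → φ=7


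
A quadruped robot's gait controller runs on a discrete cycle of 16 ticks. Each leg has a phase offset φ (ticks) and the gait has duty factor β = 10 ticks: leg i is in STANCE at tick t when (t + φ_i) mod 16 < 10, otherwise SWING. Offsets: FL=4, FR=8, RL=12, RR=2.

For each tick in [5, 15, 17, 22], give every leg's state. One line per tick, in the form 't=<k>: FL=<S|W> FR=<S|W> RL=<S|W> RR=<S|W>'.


t=5: FL=S FR=W RL=S RR=S
t=15: FL=S FR=S RL=W RR=S
t=17: FL=S FR=S RL=W RR=S
t=22: FL=W FR=W RL=S RR=S

t=5: phase=(9,13,1,7) vs β=10 → FL=S FR=W RL=S RR=S
t=15: phase=(3,7,11,1) vs β=10 → FL=S FR=S RL=W RR=S
t=17: phase=(5,9,13,3) vs β=10 → FL=S FR=S RL=W RR=S
t=22: phase=(10,14,2,8) vs β=10 → FL=W FR=W RL=S RR=S


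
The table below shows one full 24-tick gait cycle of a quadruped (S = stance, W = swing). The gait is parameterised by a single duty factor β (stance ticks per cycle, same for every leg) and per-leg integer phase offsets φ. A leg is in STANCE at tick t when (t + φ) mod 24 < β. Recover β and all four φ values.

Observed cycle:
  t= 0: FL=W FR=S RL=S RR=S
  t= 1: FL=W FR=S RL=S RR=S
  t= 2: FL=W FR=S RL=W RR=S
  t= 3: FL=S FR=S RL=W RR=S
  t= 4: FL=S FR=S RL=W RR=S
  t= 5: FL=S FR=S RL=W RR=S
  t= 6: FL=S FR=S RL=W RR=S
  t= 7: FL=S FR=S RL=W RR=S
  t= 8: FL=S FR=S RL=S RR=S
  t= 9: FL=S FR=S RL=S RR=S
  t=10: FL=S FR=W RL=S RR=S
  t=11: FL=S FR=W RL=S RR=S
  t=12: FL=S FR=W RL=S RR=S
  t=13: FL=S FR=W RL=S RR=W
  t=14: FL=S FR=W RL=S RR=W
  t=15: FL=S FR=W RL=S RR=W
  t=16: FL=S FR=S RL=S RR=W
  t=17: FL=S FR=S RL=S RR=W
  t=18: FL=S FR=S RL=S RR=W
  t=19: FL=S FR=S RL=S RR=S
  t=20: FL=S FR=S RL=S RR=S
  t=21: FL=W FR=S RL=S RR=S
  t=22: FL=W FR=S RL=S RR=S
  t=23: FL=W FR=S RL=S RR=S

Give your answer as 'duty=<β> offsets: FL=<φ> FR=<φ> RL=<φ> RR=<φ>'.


duty β = stance ticks per leg = 18
FL: stance ticks = 18; W→S at t=3 → φ=21
FR: stance ticks = 18; W→S at t=16 → φ=8
RL: stance ticks = 18; W→S at t=8 → φ=16
RR: stance ticks = 18; W→S at t=19 → φ=5

duty=18 offsets: FL=21 FR=8 RL=16 RR=5


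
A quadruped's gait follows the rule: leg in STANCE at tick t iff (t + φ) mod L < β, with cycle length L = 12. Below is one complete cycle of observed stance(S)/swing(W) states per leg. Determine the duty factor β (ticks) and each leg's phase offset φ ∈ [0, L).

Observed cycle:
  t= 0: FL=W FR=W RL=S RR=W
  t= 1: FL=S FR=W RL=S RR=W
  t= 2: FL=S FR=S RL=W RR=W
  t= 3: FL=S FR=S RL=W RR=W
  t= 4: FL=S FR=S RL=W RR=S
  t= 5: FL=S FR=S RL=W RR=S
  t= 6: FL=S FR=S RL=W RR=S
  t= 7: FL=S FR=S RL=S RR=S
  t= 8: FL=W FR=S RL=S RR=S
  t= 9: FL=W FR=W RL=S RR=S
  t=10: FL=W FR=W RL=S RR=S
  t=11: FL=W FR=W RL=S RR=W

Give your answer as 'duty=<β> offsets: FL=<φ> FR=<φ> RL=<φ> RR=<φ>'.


duty β = stance ticks per leg = 7
FL: stance ticks = 7; W→S at t=1 → φ=11
FR: stance ticks = 7; W→S at t=2 → φ=10
RL: stance ticks = 7; W→S at t=7 → φ=5
RR: stance ticks = 7; W→S at t=4 → φ=8

duty=7 offsets: FL=11 FR=10 RL=5 RR=8


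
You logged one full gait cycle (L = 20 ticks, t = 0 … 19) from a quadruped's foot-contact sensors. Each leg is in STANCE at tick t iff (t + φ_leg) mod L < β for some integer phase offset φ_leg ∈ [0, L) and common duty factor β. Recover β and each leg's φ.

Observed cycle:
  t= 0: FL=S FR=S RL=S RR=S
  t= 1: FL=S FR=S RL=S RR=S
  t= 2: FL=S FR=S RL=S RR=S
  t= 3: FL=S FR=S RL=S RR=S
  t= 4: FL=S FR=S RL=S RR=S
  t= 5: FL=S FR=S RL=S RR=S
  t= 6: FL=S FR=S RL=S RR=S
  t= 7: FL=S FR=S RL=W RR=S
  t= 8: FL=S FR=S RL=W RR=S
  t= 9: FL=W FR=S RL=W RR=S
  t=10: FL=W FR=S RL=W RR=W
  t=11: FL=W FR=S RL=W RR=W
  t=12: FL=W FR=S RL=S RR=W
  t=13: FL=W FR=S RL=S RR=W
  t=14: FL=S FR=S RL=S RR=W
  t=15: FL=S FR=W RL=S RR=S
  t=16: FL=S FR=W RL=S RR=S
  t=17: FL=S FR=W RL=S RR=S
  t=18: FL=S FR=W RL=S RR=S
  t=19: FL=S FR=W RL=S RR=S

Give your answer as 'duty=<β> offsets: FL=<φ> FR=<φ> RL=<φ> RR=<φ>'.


duty β = stance ticks per leg = 15
FL: stance ticks = 15; W→S at t=14 → φ=6
FR: stance ticks = 15; W→S at t=0 → φ=0
RL: stance ticks = 15; W→S at t=12 → φ=8
RR: stance ticks = 15; W→S at t=15 → φ=5

duty=15 offsets: FL=6 FR=0 RL=8 RR=5


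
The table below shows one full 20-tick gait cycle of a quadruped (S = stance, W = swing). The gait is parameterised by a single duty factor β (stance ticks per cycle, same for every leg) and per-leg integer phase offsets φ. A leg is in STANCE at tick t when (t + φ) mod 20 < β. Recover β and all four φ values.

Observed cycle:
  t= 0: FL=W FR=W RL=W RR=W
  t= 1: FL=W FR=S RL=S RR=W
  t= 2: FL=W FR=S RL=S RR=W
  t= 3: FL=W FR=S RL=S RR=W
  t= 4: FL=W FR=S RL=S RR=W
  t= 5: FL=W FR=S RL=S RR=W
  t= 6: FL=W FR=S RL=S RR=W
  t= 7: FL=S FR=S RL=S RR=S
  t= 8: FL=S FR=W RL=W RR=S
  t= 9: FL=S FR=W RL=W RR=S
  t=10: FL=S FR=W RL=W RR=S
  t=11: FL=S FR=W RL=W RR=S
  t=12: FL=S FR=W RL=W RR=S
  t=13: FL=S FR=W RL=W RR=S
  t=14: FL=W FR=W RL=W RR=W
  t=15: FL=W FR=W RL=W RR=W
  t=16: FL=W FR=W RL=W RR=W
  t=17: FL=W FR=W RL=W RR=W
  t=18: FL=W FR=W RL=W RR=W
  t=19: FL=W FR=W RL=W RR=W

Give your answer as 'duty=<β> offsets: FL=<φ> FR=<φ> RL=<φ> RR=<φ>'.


duty β = stance ticks per leg = 7
FL: stance ticks = 7; W→S at t=7 → φ=13
FR: stance ticks = 7; W→S at t=1 → φ=19
RL: stance ticks = 7; W→S at t=1 → φ=19
RR: stance ticks = 7; W→S at t=7 → φ=13

duty=7 offsets: FL=13 FR=19 RL=19 RR=13


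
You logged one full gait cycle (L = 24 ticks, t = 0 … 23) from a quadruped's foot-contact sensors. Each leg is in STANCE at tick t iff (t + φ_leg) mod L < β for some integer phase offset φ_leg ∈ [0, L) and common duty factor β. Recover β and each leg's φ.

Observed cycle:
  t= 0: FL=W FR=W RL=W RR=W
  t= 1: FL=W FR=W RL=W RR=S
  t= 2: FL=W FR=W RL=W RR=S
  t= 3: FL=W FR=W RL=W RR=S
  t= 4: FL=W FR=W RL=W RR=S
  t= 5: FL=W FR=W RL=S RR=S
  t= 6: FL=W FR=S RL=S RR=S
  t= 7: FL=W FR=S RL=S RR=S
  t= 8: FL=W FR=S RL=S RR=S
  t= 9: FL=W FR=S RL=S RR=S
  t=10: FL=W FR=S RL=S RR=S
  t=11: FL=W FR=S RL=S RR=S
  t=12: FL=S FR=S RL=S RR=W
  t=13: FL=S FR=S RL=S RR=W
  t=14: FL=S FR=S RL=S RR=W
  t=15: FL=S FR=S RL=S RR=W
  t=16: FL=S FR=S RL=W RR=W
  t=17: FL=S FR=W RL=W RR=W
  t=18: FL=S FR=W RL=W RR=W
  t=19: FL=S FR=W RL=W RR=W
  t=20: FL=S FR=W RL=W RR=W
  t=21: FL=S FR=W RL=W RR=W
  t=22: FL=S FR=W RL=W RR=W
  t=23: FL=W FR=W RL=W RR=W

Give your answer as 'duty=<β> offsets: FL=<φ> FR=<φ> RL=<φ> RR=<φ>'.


duty=11 offsets: FL=12 FR=18 RL=19 RR=23

duty β = stance ticks per leg = 11
FL: stance ticks = 11; W→S at t=12 → φ=12
FR: stance ticks = 11; W→S at t=6 → φ=18
RL: stance ticks = 11; W→S at t=5 → φ=19
RR: stance ticks = 11; W→S at t=1 → φ=23


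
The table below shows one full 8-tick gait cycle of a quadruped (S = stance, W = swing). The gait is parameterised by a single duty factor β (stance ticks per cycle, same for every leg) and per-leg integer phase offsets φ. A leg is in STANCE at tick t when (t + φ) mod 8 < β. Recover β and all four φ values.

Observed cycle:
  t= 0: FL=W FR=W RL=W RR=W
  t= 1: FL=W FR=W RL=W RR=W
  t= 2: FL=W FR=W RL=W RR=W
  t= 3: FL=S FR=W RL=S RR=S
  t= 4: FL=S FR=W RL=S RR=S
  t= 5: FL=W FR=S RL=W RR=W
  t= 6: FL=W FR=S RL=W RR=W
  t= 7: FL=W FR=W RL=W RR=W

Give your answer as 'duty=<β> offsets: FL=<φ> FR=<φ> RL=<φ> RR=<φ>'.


duty β = stance ticks per leg = 2
FL: stance ticks = 2; W→S at t=3 → φ=5
FR: stance ticks = 2; W→S at t=5 → φ=3
RL: stance ticks = 2; W→S at t=3 → φ=5
RR: stance ticks = 2; W→S at t=3 → φ=5

duty=2 offsets: FL=5 FR=3 RL=5 RR=5


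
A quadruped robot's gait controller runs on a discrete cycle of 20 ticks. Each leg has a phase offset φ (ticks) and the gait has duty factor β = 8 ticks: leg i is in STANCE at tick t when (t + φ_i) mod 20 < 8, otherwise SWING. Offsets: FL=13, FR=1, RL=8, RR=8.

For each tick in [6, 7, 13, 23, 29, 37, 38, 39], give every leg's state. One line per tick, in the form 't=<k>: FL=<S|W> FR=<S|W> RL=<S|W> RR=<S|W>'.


t=6: phase=(19,7,14,14) vs β=8 → FL=W FR=S RL=W RR=W
t=7: phase=(0,8,15,15) vs β=8 → FL=S FR=W RL=W RR=W
t=13: phase=(6,14,1,1) vs β=8 → FL=S FR=W RL=S RR=S
t=23: phase=(16,4,11,11) vs β=8 → FL=W FR=S RL=W RR=W
t=29: phase=(2,10,17,17) vs β=8 → FL=S FR=W RL=W RR=W
t=37: phase=(10,18,5,5) vs β=8 → FL=W FR=W RL=S RR=S
t=38: phase=(11,19,6,6) vs β=8 → FL=W FR=W RL=S RR=S
t=39: phase=(12,0,7,7) vs β=8 → FL=W FR=S RL=S RR=S

t=6: FL=W FR=S RL=W RR=W
t=7: FL=S FR=W RL=W RR=W
t=13: FL=S FR=W RL=S RR=S
t=23: FL=W FR=S RL=W RR=W
t=29: FL=S FR=W RL=W RR=W
t=37: FL=W FR=W RL=S RR=S
t=38: FL=W FR=W RL=S RR=S
t=39: FL=W FR=S RL=S RR=S


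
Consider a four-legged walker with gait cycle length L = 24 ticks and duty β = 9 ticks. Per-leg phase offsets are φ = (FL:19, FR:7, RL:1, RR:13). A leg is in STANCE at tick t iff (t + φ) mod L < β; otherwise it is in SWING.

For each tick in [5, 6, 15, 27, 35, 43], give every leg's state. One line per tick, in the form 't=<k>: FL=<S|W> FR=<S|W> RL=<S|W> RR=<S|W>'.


t=5: FL=S FR=W RL=S RR=W
t=6: FL=S FR=W RL=S RR=W
t=15: FL=W FR=W RL=W RR=S
t=27: FL=W FR=W RL=S RR=W
t=35: FL=S FR=W RL=W RR=S
t=43: FL=W FR=S RL=W RR=S

t=5: phase=(0,12,6,18) vs β=9 → FL=S FR=W RL=S RR=W
t=6: phase=(1,13,7,19) vs β=9 → FL=S FR=W RL=S RR=W
t=15: phase=(10,22,16,4) vs β=9 → FL=W FR=W RL=W RR=S
t=27: phase=(22,10,4,16) vs β=9 → FL=W FR=W RL=S RR=W
t=35: phase=(6,18,12,0) vs β=9 → FL=S FR=W RL=W RR=S
t=43: phase=(14,2,20,8) vs β=9 → FL=W FR=S RL=W RR=S


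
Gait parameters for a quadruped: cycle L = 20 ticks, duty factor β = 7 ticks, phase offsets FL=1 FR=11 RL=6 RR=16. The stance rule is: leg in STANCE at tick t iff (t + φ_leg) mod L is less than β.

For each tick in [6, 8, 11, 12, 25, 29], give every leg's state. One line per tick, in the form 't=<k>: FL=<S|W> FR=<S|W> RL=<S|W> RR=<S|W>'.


t=6: phase=(7,17,12,2) vs β=7 → FL=W FR=W RL=W RR=S
t=8: phase=(9,19,14,4) vs β=7 → FL=W FR=W RL=W RR=S
t=11: phase=(12,2,17,7) vs β=7 → FL=W FR=S RL=W RR=W
t=12: phase=(13,3,18,8) vs β=7 → FL=W FR=S RL=W RR=W
t=25: phase=(6,16,11,1) vs β=7 → FL=S FR=W RL=W RR=S
t=29: phase=(10,0,15,5) vs β=7 → FL=W FR=S RL=W RR=S

t=6: FL=W FR=W RL=W RR=S
t=8: FL=W FR=W RL=W RR=S
t=11: FL=W FR=S RL=W RR=W
t=12: FL=W FR=S RL=W RR=W
t=25: FL=S FR=W RL=W RR=S
t=29: FL=W FR=S RL=W RR=S


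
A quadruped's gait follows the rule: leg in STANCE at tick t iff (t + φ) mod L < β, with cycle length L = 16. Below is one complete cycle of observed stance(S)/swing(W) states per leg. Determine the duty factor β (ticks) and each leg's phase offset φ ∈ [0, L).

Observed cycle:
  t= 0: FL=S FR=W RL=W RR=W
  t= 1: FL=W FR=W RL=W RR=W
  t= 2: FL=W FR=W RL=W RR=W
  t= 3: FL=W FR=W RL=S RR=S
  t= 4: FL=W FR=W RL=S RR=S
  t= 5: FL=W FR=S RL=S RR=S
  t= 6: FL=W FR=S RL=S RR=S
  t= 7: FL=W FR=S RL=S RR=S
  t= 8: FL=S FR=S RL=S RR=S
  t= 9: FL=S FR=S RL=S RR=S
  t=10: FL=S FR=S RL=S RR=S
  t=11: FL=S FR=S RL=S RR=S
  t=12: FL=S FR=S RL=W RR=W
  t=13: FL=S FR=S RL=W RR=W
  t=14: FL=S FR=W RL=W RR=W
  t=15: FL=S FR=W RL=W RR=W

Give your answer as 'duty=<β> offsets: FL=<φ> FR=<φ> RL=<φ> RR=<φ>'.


duty=9 offsets: FL=8 FR=11 RL=13 RR=13

duty β = stance ticks per leg = 9
FL: stance ticks = 9; W→S at t=8 → φ=8
FR: stance ticks = 9; W→S at t=5 → φ=11
RL: stance ticks = 9; W→S at t=3 → φ=13
RR: stance ticks = 9; W→S at t=3 → φ=13


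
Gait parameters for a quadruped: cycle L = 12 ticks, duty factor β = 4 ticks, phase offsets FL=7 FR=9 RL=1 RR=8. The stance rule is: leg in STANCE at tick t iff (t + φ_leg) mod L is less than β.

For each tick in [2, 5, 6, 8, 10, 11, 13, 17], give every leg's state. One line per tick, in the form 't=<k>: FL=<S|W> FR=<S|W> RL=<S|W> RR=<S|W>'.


t=2: phase=(9,11,3,10) vs β=4 → FL=W FR=W RL=S RR=W
t=5: phase=(0,2,6,1) vs β=4 → FL=S FR=S RL=W RR=S
t=6: phase=(1,3,7,2) vs β=4 → FL=S FR=S RL=W RR=S
t=8: phase=(3,5,9,4) vs β=4 → FL=S FR=W RL=W RR=W
t=10: phase=(5,7,11,6) vs β=4 → FL=W FR=W RL=W RR=W
t=11: phase=(6,8,0,7) vs β=4 → FL=W FR=W RL=S RR=W
t=13: phase=(8,10,2,9) vs β=4 → FL=W FR=W RL=S RR=W
t=17: phase=(0,2,6,1) vs β=4 → FL=S FR=S RL=W RR=S

t=2: FL=W FR=W RL=S RR=W
t=5: FL=S FR=S RL=W RR=S
t=6: FL=S FR=S RL=W RR=S
t=8: FL=S FR=W RL=W RR=W
t=10: FL=W FR=W RL=W RR=W
t=11: FL=W FR=W RL=S RR=W
t=13: FL=W FR=W RL=S RR=W
t=17: FL=S FR=S RL=W RR=S


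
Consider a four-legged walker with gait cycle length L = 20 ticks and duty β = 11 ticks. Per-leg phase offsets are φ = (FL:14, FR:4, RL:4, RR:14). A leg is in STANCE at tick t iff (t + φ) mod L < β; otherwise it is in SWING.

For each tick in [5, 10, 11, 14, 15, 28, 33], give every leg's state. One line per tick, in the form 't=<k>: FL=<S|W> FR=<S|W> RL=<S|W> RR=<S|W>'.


t=5: FL=W FR=S RL=S RR=W
t=10: FL=S FR=W RL=W RR=S
t=11: FL=S FR=W RL=W RR=S
t=14: FL=S FR=W RL=W RR=S
t=15: FL=S FR=W RL=W RR=S
t=28: FL=S FR=W RL=W RR=S
t=33: FL=S FR=W RL=W RR=S

t=5: phase=(19,9,9,19) vs β=11 → FL=W FR=S RL=S RR=W
t=10: phase=(4,14,14,4) vs β=11 → FL=S FR=W RL=W RR=S
t=11: phase=(5,15,15,5) vs β=11 → FL=S FR=W RL=W RR=S
t=14: phase=(8,18,18,8) vs β=11 → FL=S FR=W RL=W RR=S
t=15: phase=(9,19,19,9) vs β=11 → FL=S FR=W RL=W RR=S
t=28: phase=(2,12,12,2) vs β=11 → FL=S FR=W RL=W RR=S
t=33: phase=(7,17,17,7) vs β=11 → FL=S FR=W RL=W RR=S


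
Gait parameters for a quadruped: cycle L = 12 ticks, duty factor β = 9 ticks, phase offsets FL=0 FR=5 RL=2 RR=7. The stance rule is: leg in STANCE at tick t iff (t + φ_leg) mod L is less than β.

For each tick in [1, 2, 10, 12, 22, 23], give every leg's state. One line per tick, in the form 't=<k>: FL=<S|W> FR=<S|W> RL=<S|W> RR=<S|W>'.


t=1: phase=(1,6,3,8) vs β=9 → FL=S FR=S RL=S RR=S
t=2: phase=(2,7,4,9) vs β=9 → FL=S FR=S RL=S RR=W
t=10: phase=(10,3,0,5) vs β=9 → FL=W FR=S RL=S RR=S
t=12: phase=(0,5,2,7) vs β=9 → FL=S FR=S RL=S RR=S
t=22: phase=(10,3,0,5) vs β=9 → FL=W FR=S RL=S RR=S
t=23: phase=(11,4,1,6) vs β=9 → FL=W FR=S RL=S RR=S

t=1: FL=S FR=S RL=S RR=S
t=2: FL=S FR=S RL=S RR=W
t=10: FL=W FR=S RL=S RR=S
t=12: FL=S FR=S RL=S RR=S
t=22: FL=W FR=S RL=S RR=S
t=23: FL=W FR=S RL=S RR=S


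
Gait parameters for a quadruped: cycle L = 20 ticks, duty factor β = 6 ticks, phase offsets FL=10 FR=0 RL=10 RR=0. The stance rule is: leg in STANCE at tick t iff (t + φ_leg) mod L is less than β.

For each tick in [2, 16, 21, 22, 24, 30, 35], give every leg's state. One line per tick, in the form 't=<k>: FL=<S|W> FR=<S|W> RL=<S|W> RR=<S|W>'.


t=2: phase=(12,2,12,2) vs β=6 → FL=W FR=S RL=W RR=S
t=16: phase=(6,16,6,16) vs β=6 → FL=W FR=W RL=W RR=W
t=21: phase=(11,1,11,1) vs β=6 → FL=W FR=S RL=W RR=S
t=22: phase=(12,2,12,2) vs β=6 → FL=W FR=S RL=W RR=S
t=24: phase=(14,4,14,4) vs β=6 → FL=W FR=S RL=W RR=S
t=30: phase=(0,10,0,10) vs β=6 → FL=S FR=W RL=S RR=W
t=35: phase=(5,15,5,15) vs β=6 → FL=S FR=W RL=S RR=W

t=2: FL=W FR=S RL=W RR=S
t=16: FL=W FR=W RL=W RR=W
t=21: FL=W FR=S RL=W RR=S
t=22: FL=W FR=S RL=W RR=S
t=24: FL=W FR=S RL=W RR=S
t=30: FL=S FR=W RL=S RR=W
t=35: FL=S FR=W RL=S RR=W


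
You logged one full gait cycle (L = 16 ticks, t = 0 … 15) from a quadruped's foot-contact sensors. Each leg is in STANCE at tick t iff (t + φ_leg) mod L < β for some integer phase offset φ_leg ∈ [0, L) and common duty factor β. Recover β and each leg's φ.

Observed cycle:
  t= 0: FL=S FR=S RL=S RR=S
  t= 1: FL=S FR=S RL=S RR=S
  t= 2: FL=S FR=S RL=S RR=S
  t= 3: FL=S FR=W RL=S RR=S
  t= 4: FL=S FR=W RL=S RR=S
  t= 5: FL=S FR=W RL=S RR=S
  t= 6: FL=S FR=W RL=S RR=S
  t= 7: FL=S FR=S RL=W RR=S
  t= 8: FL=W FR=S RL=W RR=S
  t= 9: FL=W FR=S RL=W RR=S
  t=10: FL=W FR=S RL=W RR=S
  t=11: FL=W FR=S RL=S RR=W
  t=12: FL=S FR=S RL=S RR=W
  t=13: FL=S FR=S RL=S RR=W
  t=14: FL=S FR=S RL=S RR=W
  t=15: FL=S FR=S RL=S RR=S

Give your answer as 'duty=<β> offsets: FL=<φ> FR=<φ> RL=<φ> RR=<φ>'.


duty=12 offsets: FL=4 FR=9 RL=5 RR=1

duty β = stance ticks per leg = 12
FL: stance ticks = 12; W→S at t=12 → φ=4
FR: stance ticks = 12; W→S at t=7 → φ=9
RL: stance ticks = 12; W→S at t=11 → φ=5
RR: stance ticks = 12; W→S at t=15 → φ=1


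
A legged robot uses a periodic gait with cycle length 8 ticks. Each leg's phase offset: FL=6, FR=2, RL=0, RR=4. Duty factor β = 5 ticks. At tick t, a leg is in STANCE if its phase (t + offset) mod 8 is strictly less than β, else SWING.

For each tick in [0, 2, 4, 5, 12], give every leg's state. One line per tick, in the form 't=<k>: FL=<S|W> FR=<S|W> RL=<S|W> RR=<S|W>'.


t=0: phase=(6,2,0,4) vs β=5 → FL=W FR=S RL=S RR=S
t=2: phase=(0,4,2,6) vs β=5 → FL=S FR=S RL=S RR=W
t=4: phase=(2,6,4,0) vs β=5 → FL=S FR=W RL=S RR=S
t=5: phase=(3,7,5,1) vs β=5 → FL=S FR=W RL=W RR=S
t=12: phase=(2,6,4,0) vs β=5 → FL=S FR=W RL=S RR=S

t=0: FL=W FR=S RL=S RR=S
t=2: FL=S FR=S RL=S RR=W
t=4: FL=S FR=W RL=S RR=S
t=5: FL=S FR=W RL=W RR=S
t=12: FL=S FR=W RL=S RR=S


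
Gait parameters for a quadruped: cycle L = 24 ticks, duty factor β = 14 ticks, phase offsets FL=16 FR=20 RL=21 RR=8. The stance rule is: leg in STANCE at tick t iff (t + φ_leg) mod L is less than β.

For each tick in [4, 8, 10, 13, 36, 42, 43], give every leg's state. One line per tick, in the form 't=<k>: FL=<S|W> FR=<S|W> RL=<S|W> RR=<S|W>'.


t=4: FL=W FR=S RL=S RR=S
t=8: FL=S FR=S RL=S RR=W
t=10: FL=S FR=S RL=S RR=W
t=13: FL=S FR=S RL=S RR=W
t=36: FL=S FR=S RL=S RR=W
t=42: FL=S FR=W RL=W RR=S
t=43: FL=S FR=W RL=W RR=S

t=4: phase=(20,0,1,12) vs β=14 → FL=W FR=S RL=S RR=S
t=8: phase=(0,4,5,16) vs β=14 → FL=S FR=S RL=S RR=W
t=10: phase=(2,6,7,18) vs β=14 → FL=S FR=S RL=S RR=W
t=13: phase=(5,9,10,21) vs β=14 → FL=S FR=S RL=S RR=W
t=36: phase=(4,8,9,20) vs β=14 → FL=S FR=S RL=S RR=W
t=42: phase=(10,14,15,2) vs β=14 → FL=S FR=W RL=W RR=S
t=43: phase=(11,15,16,3) vs β=14 → FL=S FR=W RL=W RR=S


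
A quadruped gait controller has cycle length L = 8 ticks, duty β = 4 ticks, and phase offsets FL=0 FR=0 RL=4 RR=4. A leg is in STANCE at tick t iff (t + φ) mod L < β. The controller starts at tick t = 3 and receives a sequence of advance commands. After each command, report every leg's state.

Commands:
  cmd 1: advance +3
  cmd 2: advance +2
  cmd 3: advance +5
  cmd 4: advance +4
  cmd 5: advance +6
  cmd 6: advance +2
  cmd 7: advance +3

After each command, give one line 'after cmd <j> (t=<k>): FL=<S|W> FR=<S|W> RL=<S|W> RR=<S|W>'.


start t=3: FL=S FR=S RL=W RR=W
cmd 1: advance +3 → t=6, phase=(6,6,2,2) → FL=W FR=W RL=S RR=S
cmd 2: advance +2 → t=8, phase=(0,0,4,4) → FL=S FR=S RL=W RR=W
cmd 3: advance +5 → t=13, phase=(5,5,1,1) → FL=W FR=W RL=S RR=S
cmd 4: advance +4 → t=17, phase=(1,1,5,5) → FL=S FR=S RL=W RR=W
cmd 5: advance +6 → t=23, phase=(7,7,3,3) → FL=W FR=W RL=S RR=S
cmd 6: advance +2 → t=25, phase=(1,1,5,5) → FL=S FR=S RL=W RR=W
cmd 7: advance +3 → t=28, phase=(4,4,0,0) → FL=W FR=W RL=S RR=S

after cmd 1 (t=6): FL=W FR=W RL=S RR=S
after cmd 2 (t=8): FL=S FR=S RL=W RR=W
after cmd 3 (t=13): FL=W FR=W RL=S RR=S
after cmd 4 (t=17): FL=S FR=S RL=W RR=W
after cmd 5 (t=23): FL=W FR=W RL=S RR=S
after cmd 6 (t=25): FL=S FR=S RL=W RR=W
after cmd 7 (t=28): FL=W FR=W RL=S RR=S


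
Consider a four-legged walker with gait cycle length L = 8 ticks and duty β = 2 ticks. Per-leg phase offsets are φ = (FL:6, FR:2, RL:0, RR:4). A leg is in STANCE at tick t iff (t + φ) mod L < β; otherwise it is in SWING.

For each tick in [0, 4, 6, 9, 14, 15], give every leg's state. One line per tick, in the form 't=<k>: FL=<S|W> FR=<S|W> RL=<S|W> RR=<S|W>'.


t=0: FL=W FR=W RL=S RR=W
t=4: FL=W FR=W RL=W RR=S
t=6: FL=W FR=S RL=W RR=W
t=9: FL=W FR=W RL=S RR=W
t=14: FL=W FR=S RL=W RR=W
t=15: FL=W FR=S RL=W RR=W

t=0: phase=(6,2,0,4) vs β=2 → FL=W FR=W RL=S RR=W
t=4: phase=(2,6,4,0) vs β=2 → FL=W FR=W RL=W RR=S
t=6: phase=(4,0,6,2) vs β=2 → FL=W FR=S RL=W RR=W
t=9: phase=(7,3,1,5) vs β=2 → FL=W FR=W RL=S RR=W
t=14: phase=(4,0,6,2) vs β=2 → FL=W FR=S RL=W RR=W
t=15: phase=(5,1,7,3) vs β=2 → FL=W FR=S RL=W RR=W


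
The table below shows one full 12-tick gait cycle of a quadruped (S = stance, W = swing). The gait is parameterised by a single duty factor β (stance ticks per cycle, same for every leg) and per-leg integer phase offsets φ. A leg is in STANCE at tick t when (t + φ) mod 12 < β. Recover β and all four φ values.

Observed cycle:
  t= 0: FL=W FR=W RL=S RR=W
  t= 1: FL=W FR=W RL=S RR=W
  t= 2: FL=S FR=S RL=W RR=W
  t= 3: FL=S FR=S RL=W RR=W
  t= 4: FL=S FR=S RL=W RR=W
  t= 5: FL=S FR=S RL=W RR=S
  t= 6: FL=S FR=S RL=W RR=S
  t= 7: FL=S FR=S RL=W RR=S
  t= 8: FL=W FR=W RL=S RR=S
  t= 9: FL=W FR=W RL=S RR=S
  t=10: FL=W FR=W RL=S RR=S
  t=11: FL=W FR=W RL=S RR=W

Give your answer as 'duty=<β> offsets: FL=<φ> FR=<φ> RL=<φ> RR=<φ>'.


duty β = stance ticks per leg = 6
FL: stance ticks = 6; W→S at t=2 → φ=10
FR: stance ticks = 6; W→S at t=2 → φ=10
RL: stance ticks = 6; W→S at t=8 → φ=4
RR: stance ticks = 6; W→S at t=5 → φ=7

duty=6 offsets: FL=10 FR=10 RL=4 RR=7


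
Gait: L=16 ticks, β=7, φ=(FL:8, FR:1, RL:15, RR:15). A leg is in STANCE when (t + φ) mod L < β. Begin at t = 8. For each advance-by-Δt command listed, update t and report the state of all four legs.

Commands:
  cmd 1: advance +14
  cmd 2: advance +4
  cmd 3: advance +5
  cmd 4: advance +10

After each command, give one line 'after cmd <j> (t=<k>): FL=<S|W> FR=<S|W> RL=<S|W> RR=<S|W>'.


start t=8: FL=S FR=W RL=W RR=W
cmd 1: advance +14 → t=22, phase=(14,7,5,5) → FL=W FR=W RL=S RR=S
cmd 2: advance +4 → t=26, phase=(2,11,9,9) → FL=S FR=W RL=W RR=W
cmd 3: advance +5 → t=31, phase=(7,0,14,14) → FL=W FR=S RL=W RR=W
cmd 4: advance +10 → t=41, phase=(1,10,8,8) → FL=S FR=W RL=W RR=W

after cmd 1 (t=22): FL=W FR=W RL=S RR=S
after cmd 2 (t=26): FL=S FR=W RL=W RR=W
after cmd 3 (t=31): FL=W FR=S RL=W RR=W
after cmd 4 (t=41): FL=S FR=W RL=W RR=W


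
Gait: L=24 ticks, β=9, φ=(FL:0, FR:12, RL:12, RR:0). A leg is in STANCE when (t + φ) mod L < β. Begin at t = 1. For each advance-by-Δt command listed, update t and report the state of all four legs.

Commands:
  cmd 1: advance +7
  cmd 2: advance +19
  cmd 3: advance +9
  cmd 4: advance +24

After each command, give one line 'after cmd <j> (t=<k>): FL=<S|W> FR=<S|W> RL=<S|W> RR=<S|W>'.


start t=1: FL=S FR=W RL=W RR=S
cmd 1: advance +7 → t=8, phase=(8,20,20,8) → FL=S FR=W RL=W RR=S
cmd 2: advance +19 → t=27, phase=(3,15,15,3) → FL=S FR=W RL=W RR=S
cmd 3: advance +9 → t=36, phase=(12,0,0,12) → FL=W FR=S RL=S RR=W
cmd 4: advance +24 → t=60, phase=(12,0,0,12) → FL=W FR=S RL=S RR=W

after cmd 1 (t=8): FL=S FR=W RL=W RR=S
after cmd 2 (t=27): FL=S FR=W RL=W RR=S
after cmd 3 (t=36): FL=W FR=S RL=S RR=W
after cmd 4 (t=60): FL=W FR=S RL=S RR=W


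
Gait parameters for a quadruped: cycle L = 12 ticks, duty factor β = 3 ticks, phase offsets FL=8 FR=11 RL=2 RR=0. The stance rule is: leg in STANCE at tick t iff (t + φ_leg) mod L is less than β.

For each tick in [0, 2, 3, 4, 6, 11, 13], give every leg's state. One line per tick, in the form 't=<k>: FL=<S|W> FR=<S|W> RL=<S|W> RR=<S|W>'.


t=0: phase=(8,11,2,0) vs β=3 → FL=W FR=W RL=S RR=S
t=2: phase=(10,1,4,2) vs β=3 → FL=W FR=S RL=W RR=S
t=3: phase=(11,2,5,3) vs β=3 → FL=W FR=S RL=W RR=W
t=4: phase=(0,3,6,4) vs β=3 → FL=S FR=W RL=W RR=W
t=6: phase=(2,5,8,6) vs β=3 → FL=S FR=W RL=W RR=W
t=11: phase=(7,10,1,11) vs β=3 → FL=W FR=W RL=S RR=W
t=13: phase=(9,0,3,1) vs β=3 → FL=W FR=S RL=W RR=S

t=0: FL=W FR=W RL=S RR=S
t=2: FL=W FR=S RL=W RR=S
t=3: FL=W FR=S RL=W RR=W
t=4: FL=S FR=W RL=W RR=W
t=6: FL=S FR=W RL=W RR=W
t=11: FL=W FR=W RL=S RR=W
t=13: FL=W FR=S RL=W RR=S


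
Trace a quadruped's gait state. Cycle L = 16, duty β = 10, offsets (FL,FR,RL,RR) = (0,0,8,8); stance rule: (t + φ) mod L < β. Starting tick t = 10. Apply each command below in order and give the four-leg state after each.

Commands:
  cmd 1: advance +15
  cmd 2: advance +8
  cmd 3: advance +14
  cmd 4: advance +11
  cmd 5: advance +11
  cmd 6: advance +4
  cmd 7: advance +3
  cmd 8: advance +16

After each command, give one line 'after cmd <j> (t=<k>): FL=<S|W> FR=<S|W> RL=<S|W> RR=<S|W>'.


after cmd 1 (t=25): FL=S FR=S RL=S RR=S
after cmd 2 (t=33): FL=S FR=S RL=S RR=S
after cmd 3 (t=47): FL=W FR=W RL=S RR=S
after cmd 4 (t=58): FL=W FR=W RL=S RR=S
after cmd 5 (t=69): FL=S FR=S RL=W RR=W
after cmd 6 (t=73): FL=S FR=S RL=S RR=S
after cmd 7 (t=76): FL=W FR=W RL=S RR=S
after cmd 8 (t=92): FL=W FR=W RL=S RR=S

start t=10: FL=W FR=W RL=S RR=S
cmd 1: advance +15 → t=25, phase=(9,9,1,1) → FL=S FR=S RL=S RR=S
cmd 2: advance +8 → t=33, phase=(1,1,9,9) → FL=S FR=S RL=S RR=S
cmd 3: advance +14 → t=47, phase=(15,15,7,7) → FL=W FR=W RL=S RR=S
cmd 4: advance +11 → t=58, phase=(10,10,2,2) → FL=W FR=W RL=S RR=S
cmd 5: advance +11 → t=69, phase=(5,5,13,13) → FL=S FR=S RL=W RR=W
cmd 6: advance +4 → t=73, phase=(9,9,1,1) → FL=S FR=S RL=S RR=S
cmd 7: advance +3 → t=76, phase=(12,12,4,4) → FL=W FR=W RL=S RR=S
cmd 8: advance +16 → t=92, phase=(12,12,4,4) → FL=W FR=W RL=S RR=S


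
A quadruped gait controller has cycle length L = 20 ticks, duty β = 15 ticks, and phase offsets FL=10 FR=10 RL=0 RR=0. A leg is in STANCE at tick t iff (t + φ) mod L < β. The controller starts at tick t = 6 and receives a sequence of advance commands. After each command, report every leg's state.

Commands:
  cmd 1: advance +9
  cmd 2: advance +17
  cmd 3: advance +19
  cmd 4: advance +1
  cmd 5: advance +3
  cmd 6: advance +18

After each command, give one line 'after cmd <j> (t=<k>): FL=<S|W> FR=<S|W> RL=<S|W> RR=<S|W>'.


after cmd 1 (t=15): FL=S FR=S RL=W RR=W
after cmd 2 (t=32): FL=S FR=S RL=S RR=S
after cmd 3 (t=51): FL=S FR=S RL=S RR=S
after cmd 4 (t=52): FL=S FR=S RL=S RR=S
after cmd 5 (t=55): FL=S FR=S RL=W RR=W
after cmd 6 (t=73): FL=S FR=S RL=S RR=S

start t=6: FL=W FR=W RL=S RR=S
cmd 1: advance +9 → t=15, phase=(5,5,15,15) → FL=S FR=S RL=W RR=W
cmd 2: advance +17 → t=32, phase=(2,2,12,12) → FL=S FR=S RL=S RR=S
cmd 3: advance +19 → t=51, phase=(1,1,11,11) → FL=S FR=S RL=S RR=S
cmd 4: advance +1 → t=52, phase=(2,2,12,12) → FL=S FR=S RL=S RR=S
cmd 5: advance +3 → t=55, phase=(5,5,15,15) → FL=S FR=S RL=W RR=W
cmd 6: advance +18 → t=73, phase=(3,3,13,13) → FL=S FR=S RL=S RR=S


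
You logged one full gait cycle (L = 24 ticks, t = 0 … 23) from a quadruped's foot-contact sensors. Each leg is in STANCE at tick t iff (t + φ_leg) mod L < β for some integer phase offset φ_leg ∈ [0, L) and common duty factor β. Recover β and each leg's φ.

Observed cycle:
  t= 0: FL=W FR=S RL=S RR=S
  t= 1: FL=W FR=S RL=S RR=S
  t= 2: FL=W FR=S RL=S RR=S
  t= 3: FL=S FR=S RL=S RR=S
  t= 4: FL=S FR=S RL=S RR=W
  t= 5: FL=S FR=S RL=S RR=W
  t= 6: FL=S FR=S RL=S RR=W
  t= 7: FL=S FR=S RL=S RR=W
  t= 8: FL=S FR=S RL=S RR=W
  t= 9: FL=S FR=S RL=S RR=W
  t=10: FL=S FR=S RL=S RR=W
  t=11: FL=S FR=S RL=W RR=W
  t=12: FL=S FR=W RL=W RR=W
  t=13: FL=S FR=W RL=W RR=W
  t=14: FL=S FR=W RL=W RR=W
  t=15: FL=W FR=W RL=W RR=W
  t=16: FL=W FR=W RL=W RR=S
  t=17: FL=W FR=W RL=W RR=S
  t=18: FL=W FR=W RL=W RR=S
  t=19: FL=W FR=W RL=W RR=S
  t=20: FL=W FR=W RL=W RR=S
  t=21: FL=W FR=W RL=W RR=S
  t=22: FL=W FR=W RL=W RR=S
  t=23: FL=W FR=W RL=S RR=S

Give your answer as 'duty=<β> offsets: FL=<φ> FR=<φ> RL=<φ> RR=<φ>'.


duty β = stance ticks per leg = 12
FL: stance ticks = 12; W→S at t=3 → φ=21
FR: stance ticks = 12; W→S at t=0 → φ=0
RL: stance ticks = 12; W→S at t=23 → φ=1
RR: stance ticks = 12; W→S at t=16 → φ=8

duty=12 offsets: FL=21 FR=0 RL=1 RR=8


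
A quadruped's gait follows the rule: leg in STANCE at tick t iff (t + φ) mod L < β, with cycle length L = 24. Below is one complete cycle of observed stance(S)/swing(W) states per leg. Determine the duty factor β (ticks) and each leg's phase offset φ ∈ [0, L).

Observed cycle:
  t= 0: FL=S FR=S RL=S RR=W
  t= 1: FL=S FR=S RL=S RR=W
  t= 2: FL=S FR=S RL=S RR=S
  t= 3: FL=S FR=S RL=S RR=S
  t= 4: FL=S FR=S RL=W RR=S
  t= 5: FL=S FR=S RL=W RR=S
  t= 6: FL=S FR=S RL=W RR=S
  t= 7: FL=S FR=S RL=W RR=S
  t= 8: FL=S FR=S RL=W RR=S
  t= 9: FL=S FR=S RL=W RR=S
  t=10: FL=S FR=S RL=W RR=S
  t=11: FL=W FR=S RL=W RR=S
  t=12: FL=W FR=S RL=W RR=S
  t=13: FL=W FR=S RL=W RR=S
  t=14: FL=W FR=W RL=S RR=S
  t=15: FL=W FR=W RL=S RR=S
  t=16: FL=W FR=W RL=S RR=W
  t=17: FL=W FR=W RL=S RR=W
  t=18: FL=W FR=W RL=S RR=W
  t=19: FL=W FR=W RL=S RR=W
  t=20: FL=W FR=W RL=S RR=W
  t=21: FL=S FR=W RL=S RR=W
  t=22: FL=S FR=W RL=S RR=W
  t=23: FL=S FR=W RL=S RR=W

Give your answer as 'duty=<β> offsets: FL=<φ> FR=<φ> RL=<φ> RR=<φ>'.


duty=14 offsets: FL=3 FR=0 RL=10 RR=22

duty β = stance ticks per leg = 14
FL: stance ticks = 14; W→S at t=21 → φ=3
FR: stance ticks = 14; W→S at t=0 → φ=0
RL: stance ticks = 14; W→S at t=14 → φ=10
RR: stance ticks = 14; W→S at t=2 → φ=22


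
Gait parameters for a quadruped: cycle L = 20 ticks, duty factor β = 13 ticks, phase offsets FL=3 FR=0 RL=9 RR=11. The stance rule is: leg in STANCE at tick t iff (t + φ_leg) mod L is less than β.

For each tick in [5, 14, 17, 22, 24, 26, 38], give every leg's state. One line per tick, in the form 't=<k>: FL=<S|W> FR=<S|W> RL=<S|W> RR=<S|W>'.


t=5: FL=S FR=S RL=W RR=W
t=14: FL=W FR=W RL=S RR=S
t=17: FL=S FR=W RL=S RR=S
t=22: FL=S FR=S RL=S RR=W
t=24: FL=S FR=S RL=W RR=W
t=26: FL=S FR=S RL=W RR=W
t=38: FL=S FR=W RL=S RR=S

t=5: phase=(8,5,14,16) vs β=13 → FL=S FR=S RL=W RR=W
t=14: phase=(17,14,3,5) vs β=13 → FL=W FR=W RL=S RR=S
t=17: phase=(0,17,6,8) vs β=13 → FL=S FR=W RL=S RR=S
t=22: phase=(5,2,11,13) vs β=13 → FL=S FR=S RL=S RR=W
t=24: phase=(7,4,13,15) vs β=13 → FL=S FR=S RL=W RR=W
t=26: phase=(9,6,15,17) vs β=13 → FL=S FR=S RL=W RR=W
t=38: phase=(1,18,7,9) vs β=13 → FL=S FR=W RL=S RR=S


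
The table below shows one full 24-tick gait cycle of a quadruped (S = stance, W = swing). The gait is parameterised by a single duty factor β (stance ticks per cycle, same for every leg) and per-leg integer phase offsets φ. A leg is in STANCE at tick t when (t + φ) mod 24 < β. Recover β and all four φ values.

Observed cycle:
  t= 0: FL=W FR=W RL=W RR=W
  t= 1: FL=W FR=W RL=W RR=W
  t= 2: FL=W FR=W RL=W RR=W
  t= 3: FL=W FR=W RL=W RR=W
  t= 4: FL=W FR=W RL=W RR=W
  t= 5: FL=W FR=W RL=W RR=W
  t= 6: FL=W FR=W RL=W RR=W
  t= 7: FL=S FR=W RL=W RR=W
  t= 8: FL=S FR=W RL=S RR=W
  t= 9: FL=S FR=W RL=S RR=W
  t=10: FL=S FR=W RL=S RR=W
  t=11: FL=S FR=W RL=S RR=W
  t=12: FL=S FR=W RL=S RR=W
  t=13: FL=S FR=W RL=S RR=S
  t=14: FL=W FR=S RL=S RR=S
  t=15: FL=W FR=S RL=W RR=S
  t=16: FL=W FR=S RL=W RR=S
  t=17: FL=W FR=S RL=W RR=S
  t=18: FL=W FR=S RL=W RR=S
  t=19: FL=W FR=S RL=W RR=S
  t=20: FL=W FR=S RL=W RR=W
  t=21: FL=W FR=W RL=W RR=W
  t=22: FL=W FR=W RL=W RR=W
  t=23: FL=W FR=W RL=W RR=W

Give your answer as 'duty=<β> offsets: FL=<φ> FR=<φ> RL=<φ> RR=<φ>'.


duty=7 offsets: FL=17 FR=10 RL=16 RR=11

duty β = stance ticks per leg = 7
FL: stance ticks = 7; W→S at t=7 → φ=17
FR: stance ticks = 7; W→S at t=14 → φ=10
RL: stance ticks = 7; W→S at t=8 → φ=16
RR: stance ticks = 7; W→S at t=13 → φ=11


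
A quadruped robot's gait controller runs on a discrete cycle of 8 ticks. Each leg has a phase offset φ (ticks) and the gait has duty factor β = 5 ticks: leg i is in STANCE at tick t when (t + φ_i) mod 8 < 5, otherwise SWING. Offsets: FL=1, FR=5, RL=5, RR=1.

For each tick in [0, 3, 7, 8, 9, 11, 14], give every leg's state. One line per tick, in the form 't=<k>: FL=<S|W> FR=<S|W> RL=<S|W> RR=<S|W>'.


t=0: FL=S FR=W RL=W RR=S
t=3: FL=S FR=S RL=S RR=S
t=7: FL=S FR=S RL=S RR=S
t=8: FL=S FR=W RL=W RR=S
t=9: FL=S FR=W RL=W RR=S
t=11: FL=S FR=S RL=S RR=S
t=14: FL=W FR=S RL=S RR=W

t=0: phase=(1,5,5,1) vs β=5 → FL=S FR=W RL=W RR=S
t=3: phase=(4,0,0,4) vs β=5 → FL=S FR=S RL=S RR=S
t=7: phase=(0,4,4,0) vs β=5 → FL=S FR=S RL=S RR=S
t=8: phase=(1,5,5,1) vs β=5 → FL=S FR=W RL=W RR=S
t=9: phase=(2,6,6,2) vs β=5 → FL=S FR=W RL=W RR=S
t=11: phase=(4,0,0,4) vs β=5 → FL=S FR=S RL=S RR=S
t=14: phase=(7,3,3,7) vs β=5 → FL=W FR=S RL=S RR=W


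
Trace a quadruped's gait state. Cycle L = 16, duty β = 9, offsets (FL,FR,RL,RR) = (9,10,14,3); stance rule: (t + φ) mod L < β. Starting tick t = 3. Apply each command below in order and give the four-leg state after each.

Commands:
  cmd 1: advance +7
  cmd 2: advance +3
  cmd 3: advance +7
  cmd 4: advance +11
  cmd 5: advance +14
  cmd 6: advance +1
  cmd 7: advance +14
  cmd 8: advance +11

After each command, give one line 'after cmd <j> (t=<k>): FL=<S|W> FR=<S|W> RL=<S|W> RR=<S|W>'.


after cmd 1 (t=10): FL=S FR=S RL=S RR=W
after cmd 2 (t=13): FL=S FR=S RL=W RR=S
after cmd 3 (t=20): FL=W FR=W RL=S RR=S
after cmd 4 (t=31): FL=S FR=W RL=W RR=S
after cmd 5 (t=45): FL=S FR=S RL=W RR=S
after cmd 6 (t=46): FL=S FR=S RL=W RR=S
after cmd 7 (t=60): FL=S FR=S RL=W RR=W
after cmd 8 (t=71): FL=S FR=S RL=S RR=W

start t=3: FL=W FR=W RL=S RR=S
cmd 1: advance +7 → t=10, phase=(3,4,8,13) → FL=S FR=S RL=S RR=W
cmd 2: advance +3 → t=13, phase=(6,7,11,0) → FL=S FR=S RL=W RR=S
cmd 3: advance +7 → t=20, phase=(13,14,2,7) → FL=W FR=W RL=S RR=S
cmd 4: advance +11 → t=31, phase=(8,9,13,2) → FL=S FR=W RL=W RR=S
cmd 5: advance +14 → t=45, phase=(6,7,11,0) → FL=S FR=S RL=W RR=S
cmd 6: advance +1 → t=46, phase=(7,8,12,1) → FL=S FR=S RL=W RR=S
cmd 7: advance +14 → t=60, phase=(5,6,10,15) → FL=S FR=S RL=W RR=W
cmd 8: advance +11 → t=71, phase=(0,1,5,10) → FL=S FR=S RL=S RR=W


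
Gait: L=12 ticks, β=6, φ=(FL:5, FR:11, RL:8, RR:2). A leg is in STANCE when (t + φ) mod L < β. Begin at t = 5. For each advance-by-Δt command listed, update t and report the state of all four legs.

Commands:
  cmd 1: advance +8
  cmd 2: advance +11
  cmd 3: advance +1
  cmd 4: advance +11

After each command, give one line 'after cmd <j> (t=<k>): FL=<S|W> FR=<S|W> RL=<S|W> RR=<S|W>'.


start t=5: FL=W FR=S RL=S RR=W
cmd 1: advance +8 → t=13, phase=(6,0,9,3) → FL=W FR=S RL=W RR=S
cmd 2: advance +11 → t=24, phase=(5,11,8,2) → FL=S FR=W RL=W RR=S
cmd 3: advance +1 → t=25, phase=(6,0,9,3) → FL=W FR=S RL=W RR=S
cmd 4: advance +11 → t=36, phase=(5,11,8,2) → FL=S FR=W RL=W RR=S

after cmd 1 (t=13): FL=W FR=S RL=W RR=S
after cmd 2 (t=24): FL=S FR=W RL=W RR=S
after cmd 3 (t=25): FL=W FR=S RL=W RR=S
after cmd 4 (t=36): FL=S FR=W RL=W RR=S


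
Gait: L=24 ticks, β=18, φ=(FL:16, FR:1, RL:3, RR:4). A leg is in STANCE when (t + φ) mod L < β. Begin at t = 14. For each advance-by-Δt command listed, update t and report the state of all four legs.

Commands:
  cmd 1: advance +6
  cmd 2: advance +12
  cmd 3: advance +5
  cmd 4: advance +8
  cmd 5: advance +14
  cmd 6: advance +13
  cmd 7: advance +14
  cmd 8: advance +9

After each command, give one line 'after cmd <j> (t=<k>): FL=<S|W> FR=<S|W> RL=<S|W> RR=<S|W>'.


start t=14: FL=S FR=S RL=S RR=W
cmd 1: advance +6 → t=20, phase=(12,21,23,0) → FL=S FR=W RL=W RR=S
cmd 2: advance +12 → t=32, phase=(0,9,11,12) → FL=S FR=S RL=S RR=S
cmd 3: advance +5 → t=37, phase=(5,14,16,17) → FL=S FR=S RL=S RR=S
cmd 4: advance +8 → t=45, phase=(13,22,0,1) → FL=S FR=W RL=S RR=S
cmd 5: advance +14 → t=59, phase=(3,12,14,15) → FL=S FR=S RL=S RR=S
cmd 6: advance +13 → t=72, phase=(16,1,3,4) → FL=S FR=S RL=S RR=S
cmd 7: advance +14 → t=86, phase=(6,15,17,18) → FL=S FR=S RL=S RR=W
cmd 8: advance +9 → t=95, phase=(15,0,2,3) → FL=S FR=S RL=S RR=S

after cmd 1 (t=20): FL=S FR=W RL=W RR=S
after cmd 2 (t=32): FL=S FR=S RL=S RR=S
after cmd 3 (t=37): FL=S FR=S RL=S RR=S
after cmd 4 (t=45): FL=S FR=W RL=S RR=S
after cmd 5 (t=59): FL=S FR=S RL=S RR=S
after cmd 6 (t=72): FL=S FR=S RL=S RR=S
after cmd 7 (t=86): FL=S FR=S RL=S RR=W
after cmd 8 (t=95): FL=S FR=S RL=S RR=S
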